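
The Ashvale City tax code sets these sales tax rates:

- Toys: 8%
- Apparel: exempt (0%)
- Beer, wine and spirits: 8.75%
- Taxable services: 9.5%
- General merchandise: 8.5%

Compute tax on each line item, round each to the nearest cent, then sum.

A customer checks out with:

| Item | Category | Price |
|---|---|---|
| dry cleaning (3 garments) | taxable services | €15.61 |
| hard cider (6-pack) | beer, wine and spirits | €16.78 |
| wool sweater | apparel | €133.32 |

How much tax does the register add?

€2.95

Dry cleaning (3 garments) €15.61: taxable services → 9.5% → €1.48
Hard cider (6-pack) €16.78: beer, wine and spirits → 8.75% → €1.47
Wool sweater €133.32: apparel → 0% → €0.00
Total tax = €1.48 + €1.47 = €2.95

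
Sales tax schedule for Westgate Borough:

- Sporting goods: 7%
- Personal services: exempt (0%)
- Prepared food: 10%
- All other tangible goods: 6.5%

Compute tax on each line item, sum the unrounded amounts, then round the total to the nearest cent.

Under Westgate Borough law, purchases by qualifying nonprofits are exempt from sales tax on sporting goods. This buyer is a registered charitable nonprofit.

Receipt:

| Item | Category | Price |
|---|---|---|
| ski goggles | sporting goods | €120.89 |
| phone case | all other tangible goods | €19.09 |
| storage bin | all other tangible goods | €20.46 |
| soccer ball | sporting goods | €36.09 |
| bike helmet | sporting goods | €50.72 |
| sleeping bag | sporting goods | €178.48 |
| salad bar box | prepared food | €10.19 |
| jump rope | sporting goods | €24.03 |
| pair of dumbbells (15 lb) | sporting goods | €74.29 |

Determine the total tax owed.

Ski goggles €120.89: sporting goods, buyer-exempt → 0% → €0.00
Phone case €19.09: all other tangible goods → 6.5% → €1.24085
Storage bin €20.46: all other tangible goods → 6.5% → €1.3299
Soccer ball €36.09: sporting goods, buyer-exempt → 0% → €0.00
Bike helmet €50.72: sporting goods, buyer-exempt → 0% → €0.00
Sleeping bag €178.48: sporting goods, buyer-exempt → 0% → €0.00
Salad bar box €10.19: prepared food → 10% → €1.019
Jump rope €24.03: sporting goods, buyer-exempt → 0% → €0.00
Pair of dumbbells (15 lb) €74.29: sporting goods, buyer-exempt → 0% → €0.00
Unrounded tax sum = €3.58975 → €3.59

€3.59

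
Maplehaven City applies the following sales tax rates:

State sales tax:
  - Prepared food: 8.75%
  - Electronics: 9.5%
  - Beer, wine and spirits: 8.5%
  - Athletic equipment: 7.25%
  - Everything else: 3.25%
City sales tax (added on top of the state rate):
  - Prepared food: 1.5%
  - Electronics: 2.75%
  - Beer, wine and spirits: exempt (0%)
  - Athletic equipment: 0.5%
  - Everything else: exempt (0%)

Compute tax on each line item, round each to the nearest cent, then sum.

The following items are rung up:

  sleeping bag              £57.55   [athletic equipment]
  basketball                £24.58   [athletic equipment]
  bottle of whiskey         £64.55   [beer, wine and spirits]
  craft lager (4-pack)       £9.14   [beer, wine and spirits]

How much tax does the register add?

£12.63

Sleeping bag £57.55: athletic equipment → 7.25% + 0.5% city = 7.75% → £4.46
Basketball £24.58: athletic equipment → 7.25% + 0.5% city = 7.75% → £1.90
Bottle of whiskey £64.55: beer, wine and spirits → 8.5% + 0% city = 8.5% → £5.49
Craft lager (4-pack) £9.14: beer, wine and spirits → 8.5% + 0% city = 8.5% → £0.78
Total tax = £4.46 + £1.90 + £5.49 + £0.78 = £12.63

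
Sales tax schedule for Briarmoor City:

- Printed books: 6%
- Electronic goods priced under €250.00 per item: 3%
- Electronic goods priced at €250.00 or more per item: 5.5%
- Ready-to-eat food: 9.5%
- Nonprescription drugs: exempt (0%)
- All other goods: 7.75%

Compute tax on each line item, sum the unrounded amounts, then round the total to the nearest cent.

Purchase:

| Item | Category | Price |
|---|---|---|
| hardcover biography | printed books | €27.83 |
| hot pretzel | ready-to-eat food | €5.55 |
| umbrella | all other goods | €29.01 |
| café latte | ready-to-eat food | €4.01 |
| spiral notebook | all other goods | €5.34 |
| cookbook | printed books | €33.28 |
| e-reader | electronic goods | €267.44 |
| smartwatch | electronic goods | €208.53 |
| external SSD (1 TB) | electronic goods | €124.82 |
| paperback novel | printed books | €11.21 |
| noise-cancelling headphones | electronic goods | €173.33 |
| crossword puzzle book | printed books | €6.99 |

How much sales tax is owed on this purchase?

€38.24

Hardcover biography €27.83: printed books → 6% → €1.6698
Hot pretzel €5.55: ready-to-eat food → 9.5% → €0.52725
Umbrella €29.01: all other goods → 7.75% → €2.248275
Café latte €4.01: ready-to-eat food → 9.5% → €0.38095
Spiral notebook €5.34: all other goods → 7.75% → €0.41385
Cookbook €33.28: printed books → 6% → €1.9968
E-reader €267.44: electronic goods, €250.00 or more → 5.5% → €14.7092
Smartwatch €208.53: electronic goods, under €250.00 → 3% → €6.2559
External SSD (1 TB) €124.82: electronic goods, under €250.00 → 3% → €3.7446
Paperback novel €11.21: printed books → 6% → €0.6726
Noise-cancelling headphones €173.33: electronic goods, under €250.00 → 3% → €5.1999
Crossword puzzle book €6.99: printed books → 6% → €0.4194
Unrounded tax sum = €38.238525 → €38.24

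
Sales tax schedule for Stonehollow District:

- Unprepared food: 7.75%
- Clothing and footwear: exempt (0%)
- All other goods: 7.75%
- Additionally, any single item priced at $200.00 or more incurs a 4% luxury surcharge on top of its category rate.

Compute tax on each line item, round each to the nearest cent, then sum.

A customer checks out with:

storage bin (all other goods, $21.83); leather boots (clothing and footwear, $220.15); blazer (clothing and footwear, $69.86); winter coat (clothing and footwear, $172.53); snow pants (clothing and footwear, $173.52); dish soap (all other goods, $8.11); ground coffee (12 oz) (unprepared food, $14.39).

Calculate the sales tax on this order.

Storage bin $21.83: all other goods → 7.75% → $1.69
Leather boots $220.15: clothing and footwear → 0% + 4% surcharge = 4% → $8.81
Blazer $69.86: clothing and footwear → 0% → $0.00
Winter coat $172.53: clothing and footwear → 0% → $0.00
Snow pants $173.52: clothing and footwear → 0% → $0.00
Dish soap $8.11: all other goods → 7.75% → $0.63
Ground coffee (12 oz) $14.39: unprepared food → 7.75% → $1.12
Total tax = $1.69 + $8.81 + $0.63 + $1.12 = $12.25

$12.25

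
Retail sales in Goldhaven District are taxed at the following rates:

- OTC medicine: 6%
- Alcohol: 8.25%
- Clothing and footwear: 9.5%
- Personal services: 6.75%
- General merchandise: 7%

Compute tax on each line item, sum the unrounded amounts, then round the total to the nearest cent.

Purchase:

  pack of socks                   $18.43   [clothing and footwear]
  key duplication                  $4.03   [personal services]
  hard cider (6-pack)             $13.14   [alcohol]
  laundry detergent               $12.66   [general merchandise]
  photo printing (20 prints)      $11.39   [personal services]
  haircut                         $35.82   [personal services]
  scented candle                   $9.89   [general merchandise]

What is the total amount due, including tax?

Pack of socks $18.43: clothing and footwear → 9.5% → $1.75085
Key duplication $4.03: personal services → 6.75% → $0.272025
Hard cider (6-pack) $13.14: alcohol → 8.25% → $1.08405
Laundry detergent $12.66: general merchandise → 7% → $0.8862
Photo printing (20 prints) $11.39: personal services → 6.75% → $0.768825
Haircut $35.82: personal services → 6.75% → $2.41785
Scented candle $9.89: general merchandise → 7% → $0.6923
Subtotal = $105.36; unrounded tax = $7.8721 → $7.87; total due = $113.23

$113.23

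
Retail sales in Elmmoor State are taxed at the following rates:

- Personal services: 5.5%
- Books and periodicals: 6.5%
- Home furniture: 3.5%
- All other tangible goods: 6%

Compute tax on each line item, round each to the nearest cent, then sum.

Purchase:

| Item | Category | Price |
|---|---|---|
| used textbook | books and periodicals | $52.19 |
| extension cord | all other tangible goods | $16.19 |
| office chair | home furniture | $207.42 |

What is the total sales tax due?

$11.62

Used textbook $52.19: books and periodicals → 6.5% → $3.39
Extension cord $16.19: all other tangible goods → 6% → $0.97
Office chair $207.42: home furniture → 3.5% → $7.26
Total tax = $3.39 + $0.97 + $7.26 = $11.62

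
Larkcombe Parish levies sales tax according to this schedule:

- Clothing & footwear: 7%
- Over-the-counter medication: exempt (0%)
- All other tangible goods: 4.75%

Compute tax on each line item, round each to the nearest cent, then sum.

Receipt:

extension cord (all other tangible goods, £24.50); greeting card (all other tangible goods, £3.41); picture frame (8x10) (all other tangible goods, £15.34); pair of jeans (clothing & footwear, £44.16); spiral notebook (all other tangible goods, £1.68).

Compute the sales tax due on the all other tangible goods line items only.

£2.13

Extension cord £24.50: all other tangible goods → 4.75% → £1.16
Greeting card £3.41: all other tangible goods → 4.75% → £0.16
Picture frame (8x10) £15.34: all other tangible goods → 4.75% → £0.73
Spiral notebook £1.68: all other tangible goods → 4.75% → £0.08
Tax on all other tangible goods = £1.16 + £0.16 + £0.73 + £0.08 = £2.13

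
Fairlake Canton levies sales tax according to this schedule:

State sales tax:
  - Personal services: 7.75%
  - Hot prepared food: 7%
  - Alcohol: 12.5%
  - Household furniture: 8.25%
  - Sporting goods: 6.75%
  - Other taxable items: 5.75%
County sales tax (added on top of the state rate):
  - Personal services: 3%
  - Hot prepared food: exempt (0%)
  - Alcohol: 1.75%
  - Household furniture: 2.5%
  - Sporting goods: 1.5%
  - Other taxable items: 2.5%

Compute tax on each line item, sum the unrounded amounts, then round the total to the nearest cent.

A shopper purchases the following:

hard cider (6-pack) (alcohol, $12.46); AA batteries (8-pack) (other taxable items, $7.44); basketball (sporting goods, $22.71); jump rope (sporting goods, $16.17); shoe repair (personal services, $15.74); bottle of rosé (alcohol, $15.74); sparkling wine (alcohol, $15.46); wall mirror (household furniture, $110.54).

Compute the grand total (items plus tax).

Hard cider (6-pack) $12.46: alcohol → 12.5% + 1.75% county = 14.25% → $1.77555
AA batteries (8-pack) $7.44: other taxable items → 5.75% + 2.5% county = 8.25% → $0.6138
Basketball $22.71: sporting goods → 6.75% + 1.5% county = 8.25% → $1.873575
Jump rope $16.17: sporting goods → 6.75% + 1.5% county = 8.25% → $1.334025
Shoe repair $15.74: personal services → 7.75% + 3% county = 10.75% → $1.69205
Bottle of rosé $15.74: alcohol → 12.5% + 1.75% county = 14.25% → $2.24295
Sparkling wine $15.46: alcohol → 12.5% + 1.75% county = 14.25% → $2.20305
Wall mirror $110.54: household furniture → 8.25% + 2.5% county = 10.75% → $11.88305
Subtotal = $216.26; unrounded tax = $23.61805 → $23.62; total due = $239.88

$239.88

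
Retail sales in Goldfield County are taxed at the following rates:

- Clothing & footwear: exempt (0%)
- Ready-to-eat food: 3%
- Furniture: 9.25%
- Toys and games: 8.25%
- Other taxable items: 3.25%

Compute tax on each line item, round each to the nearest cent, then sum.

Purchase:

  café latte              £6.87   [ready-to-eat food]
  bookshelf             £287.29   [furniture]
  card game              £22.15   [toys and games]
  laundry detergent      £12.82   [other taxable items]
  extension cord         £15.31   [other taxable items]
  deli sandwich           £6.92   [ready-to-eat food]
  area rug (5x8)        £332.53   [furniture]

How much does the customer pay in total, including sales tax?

Café latte £6.87: ready-to-eat food → 3% → £0.21
Bookshelf £287.29: furniture → 9.25% → £26.57
Card game £22.15: toys and games → 8.25% → £1.83
Laundry detergent £12.82: other taxable items → 3.25% → £0.42
Extension cord £15.31: other taxable items → 3.25% → £0.50
Deli sandwich £6.92: ready-to-eat food → 3% → £0.21
Area rug (5x8) £332.53: furniture → 9.25% → £30.76
Subtotal = £683.89; tax = £60.50; total due = £744.39

£744.39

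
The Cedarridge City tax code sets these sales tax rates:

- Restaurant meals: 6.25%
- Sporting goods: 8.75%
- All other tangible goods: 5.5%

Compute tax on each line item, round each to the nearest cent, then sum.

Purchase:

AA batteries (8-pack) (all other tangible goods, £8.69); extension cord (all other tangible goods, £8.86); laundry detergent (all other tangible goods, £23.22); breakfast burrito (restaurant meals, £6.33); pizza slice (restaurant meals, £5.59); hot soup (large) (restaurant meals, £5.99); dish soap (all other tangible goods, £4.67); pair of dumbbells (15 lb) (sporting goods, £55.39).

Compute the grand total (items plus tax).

£127.22

AA batteries (8-pack) £8.69: all other tangible goods → 5.5% → £0.48
Extension cord £8.86: all other tangible goods → 5.5% → £0.49
Laundry detergent £23.22: all other tangible goods → 5.5% → £1.28
Breakfast burrito £6.33: restaurant meals → 6.25% → £0.40
Pizza slice £5.59: restaurant meals → 6.25% → £0.35
Hot soup (large) £5.99: restaurant meals → 6.25% → £0.37
Dish soap £4.67: all other tangible goods → 5.5% → £0.26
Pair of dumbbells (15 lb) £55.39: sporting goods → 8.75% → £4.85
Subtotal = £118.74; tax = £8.48; total due = £127.22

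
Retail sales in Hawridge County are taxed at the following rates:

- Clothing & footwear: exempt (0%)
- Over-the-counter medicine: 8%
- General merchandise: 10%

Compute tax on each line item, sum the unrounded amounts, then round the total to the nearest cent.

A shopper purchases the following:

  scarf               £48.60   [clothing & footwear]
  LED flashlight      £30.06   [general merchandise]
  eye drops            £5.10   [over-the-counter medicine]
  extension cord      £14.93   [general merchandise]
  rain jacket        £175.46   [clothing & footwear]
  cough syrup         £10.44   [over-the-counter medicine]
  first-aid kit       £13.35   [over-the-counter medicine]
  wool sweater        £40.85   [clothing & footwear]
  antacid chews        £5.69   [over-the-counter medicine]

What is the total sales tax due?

Scarf £48.60: clothing & footwear → 0% → £0.00
LED flashlight £30.06: general merchandise → 10% → £3.006
Eye drops £5.10: over-the-counter medicine → 8% → £0.408
Extension cord £14.93: general merchandise → 10% → £1.493
Rain jacket £175.46: clothing & footwear → 0% → £0.00
Cough syrup £10.44: over-the-counter medicine → 8% → £0.8352
First-aid kit £13.35: over-the-counter medicine → 8% → £1.068
Wool sweater £40.85: clothing & footwear → 0% → £0.00
Antacid chews £5.69: over-the-counter medicine → 8% → £0.4552
Unrounded tax sum = £7.2654 → £7.27

£7.27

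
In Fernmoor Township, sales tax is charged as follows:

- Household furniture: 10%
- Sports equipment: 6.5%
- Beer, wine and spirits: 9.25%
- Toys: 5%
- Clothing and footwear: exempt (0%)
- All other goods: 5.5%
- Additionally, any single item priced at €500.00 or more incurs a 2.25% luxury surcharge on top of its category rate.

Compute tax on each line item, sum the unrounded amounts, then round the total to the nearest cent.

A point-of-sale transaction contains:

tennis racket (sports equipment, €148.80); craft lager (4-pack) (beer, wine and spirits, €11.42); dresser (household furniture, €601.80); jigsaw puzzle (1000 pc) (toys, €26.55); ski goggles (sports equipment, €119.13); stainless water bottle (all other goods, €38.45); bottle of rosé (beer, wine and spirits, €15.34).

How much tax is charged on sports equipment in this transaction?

€17.42

Tennis racket €148.80: sports equipment → 6.5% → €9.672
Ski goggles €119.13: sports equipment → 6.5% → €7.74345
Tax on sports equipment: unrounded sum = €17.41545 → €17.42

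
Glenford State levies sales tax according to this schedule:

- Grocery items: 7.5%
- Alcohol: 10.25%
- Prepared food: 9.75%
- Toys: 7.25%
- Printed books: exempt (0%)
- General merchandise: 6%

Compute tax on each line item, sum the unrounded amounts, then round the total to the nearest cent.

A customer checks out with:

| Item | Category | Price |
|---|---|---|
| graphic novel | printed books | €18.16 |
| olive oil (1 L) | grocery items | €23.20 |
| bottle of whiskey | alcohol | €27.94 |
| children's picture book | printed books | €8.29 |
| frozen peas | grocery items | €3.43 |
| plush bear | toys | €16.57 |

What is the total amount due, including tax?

Graphic novel €18.16: printed books → 0% → €0.00
Olive oil (1 L) €23.20: grocery items → 7.5% → €1.74
Bottle of whiskey €27.94: alcohol → 10.25% → €2.86385
Children's picture book €8.29: printed books → 0% → €0.00
Frozen peas €3.43: grocery items → 7.5% → €0.25725
Plush bear €16.57: toys → 7.25% → €1.201325
Subtotal = €97.59; unrounded tax = €6.062425 → €6.06; total due = €103.65

€103.65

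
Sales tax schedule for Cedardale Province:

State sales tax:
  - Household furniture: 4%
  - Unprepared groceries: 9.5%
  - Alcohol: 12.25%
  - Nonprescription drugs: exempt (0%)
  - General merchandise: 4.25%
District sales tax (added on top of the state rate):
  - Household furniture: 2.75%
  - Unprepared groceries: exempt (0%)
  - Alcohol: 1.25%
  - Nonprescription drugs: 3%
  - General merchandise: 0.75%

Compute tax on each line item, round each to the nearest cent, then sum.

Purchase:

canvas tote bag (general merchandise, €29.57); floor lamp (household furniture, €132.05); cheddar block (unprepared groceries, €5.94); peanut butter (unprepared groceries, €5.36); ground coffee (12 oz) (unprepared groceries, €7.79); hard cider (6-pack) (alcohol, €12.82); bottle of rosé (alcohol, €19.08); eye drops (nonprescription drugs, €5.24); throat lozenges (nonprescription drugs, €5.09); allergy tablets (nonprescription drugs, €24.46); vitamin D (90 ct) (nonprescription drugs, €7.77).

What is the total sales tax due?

€17.78

Canvas tote bag €29.57: general merchandise → 4.25% + 0.75% district = 5% → €1.48
Floor lamp €132.05: household furniture → 4% + 2.75% district = 6.75% → €8.91
Cheddar block €5.94: unprepared groceries → 9.5% + 0% district = 9.5% → €0.56
Peanut butter €5.36: unprepared groceries → 9.5% + 0% district = 9.5% → €0.51
Ground coffee (12 oz) €7.79: unprepared groceries → 9.5% + 0% district = 9.5% → €0.74
Hard cider (6-pack) €12.82: alcohol → 12.25% + 1.25% district = 13.5% → €1.73
Bottle of rosé €19.08: alcohol → 12.25% + 1.25% district = 13.5% → €2.58
Eye drops €5.24: nonprescription drugs → 0% + 3% district = 3% → €0.16
Throat lozenges €5.09: nonprescription drugs → 0% + 3% district = 3% → €0.15
Allergy tablets €24.46: nonprescription drugs → 0% + 3% district = 3% → €0.73
Vitamin D (90 ct) €7.77: nonprescription drugs → 0% + 3% district = 3% → €0.23
Total tax = €1.48 + €8.91 + €0.56 + €0.51 + €0.74 + €1.73 + €2.58 + €0.16 + €0.15 + €0.73 + €0.23 = €17.78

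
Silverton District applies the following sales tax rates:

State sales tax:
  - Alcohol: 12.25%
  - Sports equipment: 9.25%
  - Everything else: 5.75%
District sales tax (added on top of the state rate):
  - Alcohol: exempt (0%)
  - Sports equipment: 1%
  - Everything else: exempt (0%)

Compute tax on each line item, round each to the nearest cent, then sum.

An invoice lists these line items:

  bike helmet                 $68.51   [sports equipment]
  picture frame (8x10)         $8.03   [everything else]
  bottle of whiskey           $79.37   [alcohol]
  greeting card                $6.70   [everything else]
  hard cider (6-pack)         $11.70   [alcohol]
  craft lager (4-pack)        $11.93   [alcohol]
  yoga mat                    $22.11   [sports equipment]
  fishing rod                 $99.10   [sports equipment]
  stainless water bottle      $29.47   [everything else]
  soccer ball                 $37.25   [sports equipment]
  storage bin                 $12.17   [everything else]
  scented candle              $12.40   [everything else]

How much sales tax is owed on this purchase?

Bike helmet $68.51: sports equipment → 9.25% + 1% district = 10.25% → $7.02
Picture frame (8x10) $8.03: everything else → 5.75% + 0% district = 5.75% → $0.46
Bottle of whiskey $79.37: alcohol → 12.25% + 0% district = 12.25% → $9.72
Greeting card $6.70: everything else → 5.75% + 0% district = 5.75% → $0.39
Hard cider (6-pack) $11.70: alcohol → 12.25% + 0% district = 12.25% → $1.43
Craft lager (4-pack) $11.93: alcohol → 12.25% + 0% district = 12.25% → $1.46
Yoga mat $22.11: sports equipment → 9.25% + 1% district = 10.25% → $2.27
Fishing rod $99.10: sports equipment → 9.25% + 1% district = 10.25% → $10.16
Stainless water bottle $29.47: everything else → 5.75% + 0% district = 5.75% → $1.69
Soccer ball $37.25: sports equipment → 9.25% + 1% district = 10.25% → $3.82
Storage bin $12.17: everything else → 5.75% + 0% district = 5.75% → $0.70
Scented candle $12.40: everything else → 5.75% + 0% district = 5.75% → $0.71
Total tax = $7.02 + $0.46 + $9.72 + $0.39 + $1.43 + $1.46 + $2.27 + $10.16 + $1.69 + $3.82 + $0.70 + $0.71 = $39.83

$39.83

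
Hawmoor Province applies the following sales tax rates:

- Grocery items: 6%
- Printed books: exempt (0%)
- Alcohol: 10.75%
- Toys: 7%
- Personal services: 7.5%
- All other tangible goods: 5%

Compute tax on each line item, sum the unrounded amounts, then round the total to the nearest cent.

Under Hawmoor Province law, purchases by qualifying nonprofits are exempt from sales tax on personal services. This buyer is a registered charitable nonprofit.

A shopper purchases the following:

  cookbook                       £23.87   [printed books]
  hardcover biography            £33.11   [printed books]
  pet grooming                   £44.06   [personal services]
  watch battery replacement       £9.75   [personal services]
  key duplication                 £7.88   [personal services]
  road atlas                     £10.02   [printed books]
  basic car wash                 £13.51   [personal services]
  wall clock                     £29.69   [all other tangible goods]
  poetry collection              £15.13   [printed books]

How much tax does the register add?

Cookbook £23.87: printed books → 0% → £0.00
Hardcover biography £33.11: printed books → 0% → £0.00
Pet grooming £44.06: personal services, buyer-exempt → 0% → £0.00
Watch battery replacement £9.75: personal services, buyer-exempt → 0% → £0.00
Key duplication £7.88: personal services, buyer-exempt → 0% → £0.00
Road atlas £10.02: printed books → 0% → £0.00
Basic car wash £13.51: personal services, buyer-exempt → 0% → £0.00
Wall clock £29.69: all other tangible goods → 5% → £1.4845
Poetry collection £15.13: printed books → 0% → £0.00
Unrounded tax sum = £1.4845 → £1.48

£1.48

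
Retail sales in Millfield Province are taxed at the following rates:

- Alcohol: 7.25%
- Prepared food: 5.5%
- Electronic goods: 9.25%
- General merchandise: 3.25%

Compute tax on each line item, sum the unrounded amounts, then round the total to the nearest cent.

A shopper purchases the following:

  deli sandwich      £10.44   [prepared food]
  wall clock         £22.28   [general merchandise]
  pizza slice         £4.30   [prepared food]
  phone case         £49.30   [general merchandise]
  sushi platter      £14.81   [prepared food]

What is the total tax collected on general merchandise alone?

Wall clock £22.28: general merchandise → 3.25% → £0.7241
Phone case £49.30: general merchandise → 3.25% → £1.60225
Tax on general merchandise: unrounded sum = £2.32635 → £2.33

£2.33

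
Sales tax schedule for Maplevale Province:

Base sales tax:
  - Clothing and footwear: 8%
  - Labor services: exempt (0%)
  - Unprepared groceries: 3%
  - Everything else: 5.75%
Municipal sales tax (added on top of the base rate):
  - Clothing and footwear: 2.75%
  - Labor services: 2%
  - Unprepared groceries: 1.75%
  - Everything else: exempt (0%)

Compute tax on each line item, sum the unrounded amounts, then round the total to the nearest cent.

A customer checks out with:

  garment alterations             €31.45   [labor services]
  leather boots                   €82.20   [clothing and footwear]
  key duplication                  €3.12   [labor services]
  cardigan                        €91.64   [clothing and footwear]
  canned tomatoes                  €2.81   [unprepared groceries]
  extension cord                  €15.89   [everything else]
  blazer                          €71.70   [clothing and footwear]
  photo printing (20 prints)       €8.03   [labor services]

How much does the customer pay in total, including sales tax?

Garment alterations €31.45: labor services → 0% + 2% municipal = 2% → €0.629
Leather boots €82.20: clothing and footwear → 8% + 2.75% municipal = 10.75% → €8.8365
Key duplication €3.12: labor services → 0% + 2% municipal = 2% → €0.0624
Cardigan €91.64: clothing and footwear → 8% + 2.75% municipal = 10.75% → €9.8513
Canned tomatoes €2.81: unprepared groceries → 3% + 1.75% municipal = 4.75% → €0.133475
Extension cord €15.89: everything else → 5.75% + 0% municipal = 5.75% → €0.913675
Blazer €71.70: clothing and footwear → 8% + 2.75% municipal = 10.75% → €7.70775
Photo printing (20 prints) €8.03: labor services → 0% + 2% municipal = 2% → €0.1606
Subtotal = €306.84; unrounded tax = €28.2947 → €28.29; total due = €335.13

€335.13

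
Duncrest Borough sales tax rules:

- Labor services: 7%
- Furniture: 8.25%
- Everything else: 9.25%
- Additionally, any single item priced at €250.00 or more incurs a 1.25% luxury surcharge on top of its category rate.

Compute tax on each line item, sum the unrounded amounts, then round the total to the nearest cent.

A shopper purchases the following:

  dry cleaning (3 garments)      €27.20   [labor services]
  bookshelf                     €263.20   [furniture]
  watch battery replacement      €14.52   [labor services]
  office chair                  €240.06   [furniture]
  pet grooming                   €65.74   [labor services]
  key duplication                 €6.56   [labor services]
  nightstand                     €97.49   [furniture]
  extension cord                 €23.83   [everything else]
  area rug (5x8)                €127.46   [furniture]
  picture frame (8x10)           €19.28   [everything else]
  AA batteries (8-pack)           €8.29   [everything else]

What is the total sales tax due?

€76.10

Dry cleaning (3 garments) €27.20: labor services → 7% → €1.904
Bookshelf €263.20: furniture → 8.25% + 1.25% surcharge = 9.5% → €25.004
Watch battery replacement €14.52: labor services → 7% → €1.0164
Office chair €240.06: furniture → 8.25% → €19.80495
Pet grooming €65.74: labor services → 7% → €4.6018
Key duplication €6.56: labor services → 7% → €0.4592
Nightstand €97.49: furniture → 8.25% → €8.042925
Extension cord €23.83: everything else → 9.25% → €2.204275
Area rug (5x8) €127.46: furniture → 8.25% → €10.51545
Picture frame (8x10) €19.28: everything else → 9.25% → €1.7834
AA batteries (8-pack) €8.29: everything else → 9.25% → €0.766825
Unrounded tax sum = €76.103225 → €76.10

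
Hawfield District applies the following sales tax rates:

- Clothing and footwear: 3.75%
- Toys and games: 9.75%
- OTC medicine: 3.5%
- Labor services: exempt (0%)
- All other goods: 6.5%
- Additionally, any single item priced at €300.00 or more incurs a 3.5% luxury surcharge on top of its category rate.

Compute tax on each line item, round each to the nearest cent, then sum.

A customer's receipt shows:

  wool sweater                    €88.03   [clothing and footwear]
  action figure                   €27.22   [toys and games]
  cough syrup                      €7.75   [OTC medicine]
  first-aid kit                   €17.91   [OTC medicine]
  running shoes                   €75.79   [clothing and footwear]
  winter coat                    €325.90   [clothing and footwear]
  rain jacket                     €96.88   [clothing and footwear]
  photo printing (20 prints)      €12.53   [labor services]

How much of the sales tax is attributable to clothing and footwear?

€33.40

Wool sweater €88.03: clothing and footwear → 3.75% → €3.30
Running shoes €75.79: clothing and footwear → 3.75% → €2.84
Winter coat €325.90: clothing and footwear → 3.75% + 3.5% surcharge = 7.25% → €23.63
Rain jacket €96.88: clothing and footwear → 3.75% → €3.63
Tax on clothing and footwear = €3.30 + €2.84 + €23.63 + €3.63 = €33.40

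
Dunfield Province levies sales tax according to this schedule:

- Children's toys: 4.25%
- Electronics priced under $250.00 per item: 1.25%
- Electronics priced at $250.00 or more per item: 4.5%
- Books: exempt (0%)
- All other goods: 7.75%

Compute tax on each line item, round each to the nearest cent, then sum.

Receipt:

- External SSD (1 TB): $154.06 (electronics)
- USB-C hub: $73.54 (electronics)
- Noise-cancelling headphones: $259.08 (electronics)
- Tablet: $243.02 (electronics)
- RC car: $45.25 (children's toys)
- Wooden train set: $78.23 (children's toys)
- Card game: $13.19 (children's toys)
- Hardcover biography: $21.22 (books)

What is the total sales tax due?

$23.35

External SSD (1 TB) $154.06: electronics, under $250.00 → 1.25% → $1.93
USB-C hub $73.54: electronics, under $250.00 → 1.25% → $0.92
Noise-cancelling headphones $259.08: electronics, $250.00 or more → 4.5% → $11.66
Tablet $243.02: electronics, under $250.00 → 1.25% → $3.04
RC car $45.25: children's toys → 4.25% → $1.92
Wooden train set $78.23: children's toys → 4.25% → $3.32
Card game $13.19: children's toys → 4.25% → $0.56
Hardcover biography $21.22: books → 0% → $0.00
Total tax = $1.93 + $0.92 + $11.66 + $3.04 + $1.92 + $3.32 + $0.56 = $23.35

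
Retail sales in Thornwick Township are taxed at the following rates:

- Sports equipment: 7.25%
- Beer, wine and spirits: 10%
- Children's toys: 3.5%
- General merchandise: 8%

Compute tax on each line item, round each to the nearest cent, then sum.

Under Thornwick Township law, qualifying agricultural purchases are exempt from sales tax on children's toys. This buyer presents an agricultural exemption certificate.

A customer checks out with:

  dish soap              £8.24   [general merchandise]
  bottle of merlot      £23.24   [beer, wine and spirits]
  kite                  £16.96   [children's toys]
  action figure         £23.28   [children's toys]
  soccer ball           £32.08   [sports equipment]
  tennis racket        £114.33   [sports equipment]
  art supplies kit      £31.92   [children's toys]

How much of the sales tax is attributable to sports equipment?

£10.62

Soccer ball £32.08: sports equipment → 7.25% → £2.33
Tennis racket £114.33: sports equipment → 7.25% → £8.29
Tax on sports equipment = £2.33 + £8.29 = £10.62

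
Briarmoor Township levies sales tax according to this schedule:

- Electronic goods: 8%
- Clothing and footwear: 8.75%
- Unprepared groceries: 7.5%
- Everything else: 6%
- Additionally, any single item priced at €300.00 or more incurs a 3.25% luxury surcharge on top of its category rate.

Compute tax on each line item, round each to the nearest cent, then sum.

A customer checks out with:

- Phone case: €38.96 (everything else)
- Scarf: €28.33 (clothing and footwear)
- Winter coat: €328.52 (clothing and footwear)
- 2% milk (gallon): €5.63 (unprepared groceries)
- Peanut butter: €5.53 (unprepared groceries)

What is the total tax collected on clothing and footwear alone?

Scarf €28.33: clothing and footwear → 8.75% → €2.48
Winter coat €328.52: clothing and footwear → 8.75% + 3.25% surcharge = 12% → €39.42
Tax on clothing and footwear = €2.48 + €39.42 = €41.90

€41.90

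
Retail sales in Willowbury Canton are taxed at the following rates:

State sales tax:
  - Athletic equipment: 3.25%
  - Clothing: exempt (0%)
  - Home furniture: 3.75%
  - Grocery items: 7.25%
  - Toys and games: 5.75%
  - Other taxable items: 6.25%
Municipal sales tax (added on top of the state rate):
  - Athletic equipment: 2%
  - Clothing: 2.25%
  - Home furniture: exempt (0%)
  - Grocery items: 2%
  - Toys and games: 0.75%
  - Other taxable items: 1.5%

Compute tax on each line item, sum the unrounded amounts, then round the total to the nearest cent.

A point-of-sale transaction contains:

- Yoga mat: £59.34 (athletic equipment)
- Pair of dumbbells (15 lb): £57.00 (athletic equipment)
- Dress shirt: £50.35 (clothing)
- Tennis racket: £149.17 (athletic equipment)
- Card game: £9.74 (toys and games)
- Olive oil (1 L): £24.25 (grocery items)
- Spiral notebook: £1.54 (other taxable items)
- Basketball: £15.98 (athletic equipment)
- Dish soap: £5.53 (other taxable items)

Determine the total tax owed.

Yoga mat £59.34: athletic equipment → 3.25% + 2% municipal = 5.25% → £3.11535
Pair of dumbbells (15 lb) £57.00: athletic equipment → 3.25% + 2% municipal = 5.25% → £2.9925
Dress shirt £50.35: clothing → 0% + 2.25% municipal = 2.25% → £1.132875
Tennis racket £149.17: athletic equipment → 3.25% + 2% municipal = 5.25% → £7.831425
Card game £9.74: toys and games → 5.75% + 0.75% municipal = 6.5% → £0.6331
Olive oil (1 L) £24.25: grocery items → 7.25% + 2% municipal = 9.25% → £2.243125
Spiral notebook £1.54: other taxable items → 6.25% + 1.5% municipal = 7.75% → £0.11935
Basketball £15.98: athletic equipment → 3.25% + 2% municipal = 5.25% → £0.83895
Dish soap £5.53: other taxable items → 6.25% + 1.5% municipal = 7.75% → £0.428575
Unrounded tax sum = £19.33525 → £19.34

£19.34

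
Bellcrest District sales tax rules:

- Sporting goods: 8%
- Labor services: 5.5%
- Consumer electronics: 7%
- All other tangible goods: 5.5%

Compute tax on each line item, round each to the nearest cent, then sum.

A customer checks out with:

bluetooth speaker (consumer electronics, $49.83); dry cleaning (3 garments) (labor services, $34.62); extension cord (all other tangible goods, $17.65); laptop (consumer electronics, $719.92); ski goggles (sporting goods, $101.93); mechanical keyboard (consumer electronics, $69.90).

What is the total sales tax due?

Bluetooth speaker $49.83: consumer electronics → 7% → $3.49
Dry cleaning (3 garments) $34.62: labor services → 5.5% → $1.90
Extension cord $17.65: all other tangible goods → 5.5% → $0.97
Laptop $719.92: consumer electronics → 7% → $50.39
Ski goggles $101.93: sporting goods → 8% → $8.15
Mechanical keyboard $69.90: consumer electronics → 7% → $4.89
Total tax = $3.49 + $1.90 + $0.97 + $50.39 + $8.15 + $4.89 = $69.79

$69.79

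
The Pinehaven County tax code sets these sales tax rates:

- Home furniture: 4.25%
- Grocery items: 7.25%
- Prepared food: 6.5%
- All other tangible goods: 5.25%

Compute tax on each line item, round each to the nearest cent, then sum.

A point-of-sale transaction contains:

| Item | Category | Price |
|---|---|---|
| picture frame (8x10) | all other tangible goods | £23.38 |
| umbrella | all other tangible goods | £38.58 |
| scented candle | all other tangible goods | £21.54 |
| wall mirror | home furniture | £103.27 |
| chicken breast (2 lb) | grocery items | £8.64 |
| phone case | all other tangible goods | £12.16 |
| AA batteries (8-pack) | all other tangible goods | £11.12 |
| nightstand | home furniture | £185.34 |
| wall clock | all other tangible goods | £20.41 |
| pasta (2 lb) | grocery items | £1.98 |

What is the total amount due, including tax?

Picture frame (8x10) £23.38: all other tangible goods → 5.25% → £1.23
Umbrella £38.58: all other tangible goods → 5.25% → £2.03
Scented candle £21.54: all other tangible goods → 5.25% → £1.13
Wall mirror £103.27: home furniture → 4.25% → £4.39
Chicken breast (2 lb) £8.64: grocery items → 7.25% → £0.63
Phone case £12.16: all other tangible goods → 5.25% → £0.64
AA batteries (8-pack) £11.12: all other tangible goods → 5.25% → £0.58
Nightstand £185.34: home furniture → 4.25% → £7.88
Wall clock £20.41: all other tangible goods → 5.25% → £1.07
Pasta (2 lb) £1.98: grocery items → 7.25% → £0.14
Subtotal = £426.42; tax = £19.72; total due = £446.14

£446.14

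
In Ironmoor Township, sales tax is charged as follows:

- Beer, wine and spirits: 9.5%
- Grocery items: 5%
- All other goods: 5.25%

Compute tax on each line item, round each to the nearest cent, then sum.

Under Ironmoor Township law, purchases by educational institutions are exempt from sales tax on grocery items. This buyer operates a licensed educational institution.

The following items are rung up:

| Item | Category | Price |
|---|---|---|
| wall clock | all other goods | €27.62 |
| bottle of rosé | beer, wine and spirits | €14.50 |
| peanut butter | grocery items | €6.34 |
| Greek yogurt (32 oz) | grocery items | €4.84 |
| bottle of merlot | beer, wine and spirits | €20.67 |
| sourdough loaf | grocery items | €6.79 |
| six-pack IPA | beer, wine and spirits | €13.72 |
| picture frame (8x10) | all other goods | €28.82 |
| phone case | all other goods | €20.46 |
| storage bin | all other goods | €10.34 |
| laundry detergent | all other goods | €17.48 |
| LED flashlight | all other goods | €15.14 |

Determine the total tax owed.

Wall clock €27.62: all other goods → 5.25% → €1.45
Bottle of rosé €14.50: beer, wine and spirits → 9.5% → €1.38
Peanut butter €6.34: grocery items, buyer-exempt → 0% → €0.00
Greek yogurt (32 oz) €4.84: grocery items, buyer-exempt → 0% → €0.00
Bottle of merlot €20.67: beer, wine and spirits → 9.5% → €1.96
Sourdough loaf €6.79: grocery items, buyer-exempt → 0% → €0.00
Six-pack IPA €13.72: beer, wine and spirits → 9.5% → €1.30
Picture frame (8x10) €28.82: all other goods → 5.25% → €1.51
Phone case €20.46: all other goods → 5.25% → €1.07
Storage bin €10.34: all other goods → 5.25% → €0.54
Laundry detergent €17.48: all other goods → 5.25% → €0.92
LED flashlight €15.14: all other goods → 5.25% → €0.79
Total tax = €1.45 + €1.38 + €1.96 + €1.30 + €1.51 + €1.07 + €0.54 + €0.92 + €0.79 = €10.92

€10.92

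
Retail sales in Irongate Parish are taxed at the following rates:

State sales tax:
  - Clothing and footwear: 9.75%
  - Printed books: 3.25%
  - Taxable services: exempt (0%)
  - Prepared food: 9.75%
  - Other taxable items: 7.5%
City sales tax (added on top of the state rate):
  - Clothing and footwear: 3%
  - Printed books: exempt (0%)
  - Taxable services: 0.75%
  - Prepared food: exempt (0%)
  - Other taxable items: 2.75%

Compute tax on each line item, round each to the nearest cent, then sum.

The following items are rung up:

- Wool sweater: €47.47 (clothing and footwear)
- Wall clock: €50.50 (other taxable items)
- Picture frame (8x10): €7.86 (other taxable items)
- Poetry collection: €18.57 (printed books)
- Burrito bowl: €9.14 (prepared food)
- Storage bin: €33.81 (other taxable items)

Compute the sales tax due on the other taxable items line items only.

Wall clock €50.50: other taxable items → 7.5% + 2.75% city = 10.25% → €5.18
Picture frame (8x10) €7.86: other taxable items → 7.5% + 2.75% city = 10.25% → €0.81
Storage bin €33.81: other taxable items → 7.5% + 2.75% city = 10.25% → €3.47
Tax on other taxable items = €5.18 + €0.81 + €3.47 = €9.46

€9.46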